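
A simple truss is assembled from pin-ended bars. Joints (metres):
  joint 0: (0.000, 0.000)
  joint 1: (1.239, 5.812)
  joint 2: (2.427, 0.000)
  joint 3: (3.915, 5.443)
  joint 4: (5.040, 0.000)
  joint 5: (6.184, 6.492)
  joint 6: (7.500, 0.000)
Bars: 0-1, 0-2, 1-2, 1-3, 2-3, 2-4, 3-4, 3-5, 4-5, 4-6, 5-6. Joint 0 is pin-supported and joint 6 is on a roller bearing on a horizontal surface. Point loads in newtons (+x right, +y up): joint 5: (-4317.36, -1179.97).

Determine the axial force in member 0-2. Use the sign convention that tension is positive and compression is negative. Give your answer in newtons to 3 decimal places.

N=7 nodes, M=11 members, R=3 reactions → 2N=14, M+R=14
member 0 (0-1): L=5.9426, (cx,cy)=(0.2085,0.9780)
member 1 (0-2): L=2.4270, (cx,cy)=(1.0000,0.0000)
member 2 (1-2): L=5.9322, (cx,cy)=(0.2003,-0.9797)
member 3 (1-3): L=2.7013, (cx,cy)=(0.9906,-0.1366)
member 4 (2-3): L=5.6427, (cx,cy)=(0.2637,0.9646)
member 5 (2-4): L=2.6130, (cx,cy)=(1.0000,0.0000)
member 6 (3-4): L=5.5580, (cx,cy)=(0.2024,-0.9793)
member 7 (3-5): L=2.4998, (cx,cy)=(0.9077,0.4196)
member 8 (4-5): L=6.5920, (cx,cy)=(0.1735,0.9848)
member 9 (4-6): L=2.4600, (cx,cy)=(1.0000,0.0000)
member 10 (5-6): L=6.6240, (cx,cy)=(0.1987,-0.9801)
solve A·x = −loads:
  F[0-1] = -4032.7786 N (compression)
  F[0-2] = -3476.5471 N (compression)
  F[1-2] = +4264.2350 N (tension)
  F[1-3] = -1710.8217 N (compression)
  F[2-3] = -4331.1551 N (compression)
  F[2-4] = -1480.4399 N (compression)
  F[3-4] = +2453.7657 N (tension)
  F[3-5] = -3672.6034 N (compression)
  F[4-5] = -2439.9990 N (compression)
  F[4-6] = -560.3302 N (compression)
  F[5-6] = +2820.4030 N (tension)
  Rx@0 = +4317.3600 N
  Ry@0 = +3944.1522 N
  Ry@6 = -2764.1822 N

-3476.547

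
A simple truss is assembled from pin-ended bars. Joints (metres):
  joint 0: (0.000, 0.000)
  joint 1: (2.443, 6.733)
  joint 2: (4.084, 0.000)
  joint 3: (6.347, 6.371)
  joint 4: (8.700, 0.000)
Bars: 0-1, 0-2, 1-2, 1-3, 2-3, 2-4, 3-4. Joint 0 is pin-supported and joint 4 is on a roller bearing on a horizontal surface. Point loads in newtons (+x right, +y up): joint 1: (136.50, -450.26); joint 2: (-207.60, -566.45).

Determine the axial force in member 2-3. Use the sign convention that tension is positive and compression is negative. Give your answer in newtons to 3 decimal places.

N=5 nodes, M=7 members, R=3 reactions → 2N=10, M+R=10
member 0 (0-1): L=7.1625, (cx,cy)=(0.3411,0.9400)
member 1 (0-2): L=4.0840, (cx,cy)=(1.0000,0.0000)
member 2 (1-2): L=6.9301, (cx,cy)=(0.2368,-0.9716)
member 3 (1-3): L=3.9207, (cx,cy)=(0.9957,-0.0923)
member 4 (2-3): L=6.7610, (cx,cy)=(0.3347,0.9423)
member 5 (2-4): L=4.6160, (cx,cy)=(1.0000,0.0000)
member 6 (3-4): L=6.7916, (cx,cy)=(0.3465,-0.9381)
solve A·x = −loads:
  F[0-1] = -551.8212 N (compression)
  F[0-2] = +117.1160 N (tension)
  F[1-2] = +103.8117 N (tension)
  F[1-3] = -350.7964 N (compression)
  F[2-3] = +494.0901 N (tension)
  F[2-4] = +183.9186 N (tension)
  F[3-4] = -530.8575 N (compression)
  Rx@0 = +71.1000 N
  Ry@0 = +518.7305 N
  Ry@4 = +497.9795 N

494.090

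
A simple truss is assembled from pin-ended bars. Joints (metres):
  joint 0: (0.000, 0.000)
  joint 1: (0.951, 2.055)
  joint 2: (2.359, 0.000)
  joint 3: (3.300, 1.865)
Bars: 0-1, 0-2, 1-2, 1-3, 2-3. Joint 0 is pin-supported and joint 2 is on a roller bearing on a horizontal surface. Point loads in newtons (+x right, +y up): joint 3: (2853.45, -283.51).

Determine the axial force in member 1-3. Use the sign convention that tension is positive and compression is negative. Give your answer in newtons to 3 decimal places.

2888.404

N=4 nodes, M=5 members, R=3 reactions → 2N=8, M+R=8
member 0 (0-1): L=2.2644, (cx,cy)=(0.4200,0.9075)
member 1 (0-2): L=2.3590, (cx,cy)=(1.0000,0.0000)
member 2 (1-2): L=2.4911, (cx,cy)=(0.5652,-0.8249)
member 3 (1-3): L=2.3567, (cx,cy)=(0.9967,-0.0806)
member 4 (2-3): L=2.0889, (cx,cy)=(0.4505,0.8928)
solve A·x = −loads:
  F[0-1] = +2610.3734 N (tension)
  F[0-2] = +1757.1398 N (tension)
  F[1-2] = -3153.9979 N (compression)
  F[1-3] = +2888.4036 N (tension)
  F[2-3] = -56.7215 N (compression)
  Rx@0 = -2853.4500 N
  Ry@0 = -2368.9984 N
  Ry@2 = +2652.5084 N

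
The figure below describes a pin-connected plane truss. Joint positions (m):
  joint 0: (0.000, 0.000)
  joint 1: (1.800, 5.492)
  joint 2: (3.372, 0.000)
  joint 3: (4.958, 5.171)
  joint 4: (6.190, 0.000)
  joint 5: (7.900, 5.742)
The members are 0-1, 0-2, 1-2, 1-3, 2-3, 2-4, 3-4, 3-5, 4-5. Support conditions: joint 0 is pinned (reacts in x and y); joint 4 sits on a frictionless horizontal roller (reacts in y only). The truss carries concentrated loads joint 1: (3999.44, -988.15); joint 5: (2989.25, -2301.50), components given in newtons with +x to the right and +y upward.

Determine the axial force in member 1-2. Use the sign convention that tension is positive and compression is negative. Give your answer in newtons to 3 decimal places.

-7549.006

N=6 nodes, M=9 members, R=3 reactions → 2N=12, M+R=12
member 0 (0-1): L=5.7795, (cx,cy)=(0.3114,0.9503)
member 1 (0-2): L=3.3720, (cx,cy)=(1.0000,0.0000)
member 2 (1-2): L=5.7126, (cx,cy)=(0.2752,-0.9614)
member 3 (1-3): L=3.1743, (cx,cy)=(0.9949,-0.1011)
member 4 (2-3): L=5.4088, (cx,cy)=(0.2932,0.9560)
member 5 (2-4): L=2.8180, (cx,cy)=(1.0000,0.0000)
member 6 (3-4): L=5.3157, (cx,cy)=(0.2318,-0.9728)
member 7 (3-5): L=2.9969, (cx,cy)=(0.9817,0.1905)
member 8 (4-5): L=5.9912, (cx,cy)=(0.2854,0.9584)
solve A·x = −loads:
  F[0-1] = +6583.8043 N (tension)
  F[0-2] = +4938.1759 N (tension)
  F[1-2] = -7549.0056 N (compression)
  F[1-3] = +129.0977 N (tension)
  F[2-3] = +7591.2439 N (tension)
  F[2-4] = +634.8468 N (tension)
  F[3-4] = -6669.1362 N (compression)
  F[3-5] = +3972.8505 N (tension)
  F[4-5] = -3191.1917 N (compression)
  Rx@0 = -6988.6900 N
  Ry@0 = -6256.3464 N
  Ry@4 = +9545.9964 N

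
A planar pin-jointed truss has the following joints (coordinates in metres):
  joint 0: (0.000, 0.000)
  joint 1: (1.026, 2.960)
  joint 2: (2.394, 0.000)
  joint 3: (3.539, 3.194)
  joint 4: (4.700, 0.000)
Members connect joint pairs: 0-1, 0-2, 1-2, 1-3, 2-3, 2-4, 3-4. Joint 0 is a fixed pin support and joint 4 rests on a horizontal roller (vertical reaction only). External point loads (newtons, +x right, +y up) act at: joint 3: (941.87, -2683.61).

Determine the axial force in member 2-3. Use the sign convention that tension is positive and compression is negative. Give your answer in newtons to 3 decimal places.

N=5 nodes, M=7 members, R=3 reactions → 2N=10, M+R=10
member 0 (0-1): L=3.1328, (cx,cy)=(0.3275,0.9448)
member 1 (0-2): L=2.3940, (cx,cy)=(1.0000,0.0000)
member 2 (1-2): L=3.2608, (cx,cy)=(0.4195,-0.9077)
member 3 (1-3): L=2.5239, (cx,cy)=(0.9957,0.0927)
member 4 (2-3): L=3.3930, (cx,cy)=(0.3375,0.9413)
member 5 (2-4): L=2.3060, (cx,cy)=(1.0000,0.0000)
member 6 (3-4): L=3.3985, (cx,cy)=(0.3416,-0.9398)
solve A·x = −loads:
  F[0-1] = -24.1710 N (compression)
  F[0-2] = +949.7861 N (tension)
  F[1-2] = +23.3425 N (tension)
  F[1-3] = -17.7855 N (compression)
  F[2-3] = -22.5094 N (compression)
  F[2-4] = +967.1748 N (tension)
  F[3-4] = -2831.1014 N (compression)
  Rx@0 = -941.8700 N
  Ry@0 = +22.8380 N
  Ry@4 = +2660.7720 N

-22.509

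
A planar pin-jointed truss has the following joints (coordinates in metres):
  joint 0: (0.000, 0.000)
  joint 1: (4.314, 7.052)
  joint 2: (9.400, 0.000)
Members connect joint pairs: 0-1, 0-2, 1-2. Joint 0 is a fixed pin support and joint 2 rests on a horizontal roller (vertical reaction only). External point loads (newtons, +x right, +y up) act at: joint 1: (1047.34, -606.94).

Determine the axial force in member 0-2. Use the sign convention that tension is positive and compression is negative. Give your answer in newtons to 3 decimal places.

N=3 nodes, M=3 members, R=3 reactions → 2N=6, M+R=6
member 0 (0-1): L=8.2669, (cx,cy)=(0.5218,0.8530)
member 1 (0-2): L=9.4000, (cx,cy)=(1.0000,0.0000)
member 2 (1-2): L=8.6947, (cx,cy)=(0.5850,-0.8111)
solve A·x = −loads:
  F[0-1] = +536.1216 N (tension)
  F[0-2] = +767.5695 N (tension)
  F[1-2] = -1312.1903 N (compression)
  Rx@0 = -1047.3400 N
  Ry@0 = -457.3346 N
  Ry@2 = +1064.2746 N

767.570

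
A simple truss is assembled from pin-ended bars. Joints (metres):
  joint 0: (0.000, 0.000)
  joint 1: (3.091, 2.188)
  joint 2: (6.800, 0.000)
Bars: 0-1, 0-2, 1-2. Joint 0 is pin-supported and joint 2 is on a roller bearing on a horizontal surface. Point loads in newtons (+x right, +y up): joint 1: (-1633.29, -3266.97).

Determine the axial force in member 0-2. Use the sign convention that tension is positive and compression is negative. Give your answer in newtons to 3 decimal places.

N=3 nodes, M=3 members, R=3 reactions → 2N=6, M+R=6
member 0 (0-1): L=3.7870, (cx,cy)=(0.8162,0.5778)
member 1 (0-2): L=6.8000, (cx,cy)=(1.0000,0.0000)
member 2 (1-2): L=4.3063, (cx,cy)=(0.8613,-0.5081)
solve A·x = −loads:
  F[0-1] = -3993.8236 N (compression)
  F[0-2] = +1626.4931 N (tension)
  F[1-2] = -1888.4147 N (compression)
  Rx@0 = +1633.2900 N
  Ry@0 = +2307.4750 N
  Ry@2 = +959.4950 N

1626.493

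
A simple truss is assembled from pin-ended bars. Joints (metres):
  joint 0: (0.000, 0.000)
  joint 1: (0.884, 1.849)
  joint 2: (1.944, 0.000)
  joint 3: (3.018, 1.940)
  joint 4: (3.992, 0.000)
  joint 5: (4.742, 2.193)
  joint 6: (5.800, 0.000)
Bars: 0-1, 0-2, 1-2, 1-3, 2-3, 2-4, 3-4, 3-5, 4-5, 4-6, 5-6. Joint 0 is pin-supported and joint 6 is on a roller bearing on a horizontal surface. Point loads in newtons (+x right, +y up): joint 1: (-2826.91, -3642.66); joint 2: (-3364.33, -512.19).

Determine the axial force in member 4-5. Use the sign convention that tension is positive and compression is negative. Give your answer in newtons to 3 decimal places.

N=7 nodes, M=11 members, R=3 reactions → 2N=14, M+R=14
member 0 (0-1): L=2.0495, (cx,cy)=(0.4313,0.9022)
member 1 (0-2): L=1.9440, (cx,cy)=(1.0000,0.0000)
member 2 (1-2): L=2.1313, (cx,cy)=(0.4974,-0.8675)
member 3 (1-3): L=2.1359, (cx,cy)=(0.9991,0.0426)
member 4 (2-3): L=2.2174, (cx,cy)=(0.4843,0.8749)
member 5 (2-4): L=2.0480, (cx,cy)=(1.0000,0.0000)
member 6 (3-4): L=2.1708, (cx,cy)=(0.4487,-0.8937)
member 7 (3-5): L=1.7425, (cx,cy)=(0.9894,0.1452)
member 8 (4-5): L=2.3177, (cx,cy)=(0.3236,0.9462)
member 9 (4-6): L=1.8080, (cx,cy)=(1.0000,0.0000)
member 10 (5-6): L=2.4349, (cx,cy)=(0.4345,-0.9007)
solve A·x = −loads:
  F[0-1] = -4798.5193 N (compression)
  F[0-2] = -4121.4724 N (compression)
  F[1-2] = +808.7834 N (tension)
  F[1-3] = +355.2156 N (tension)
  F[2-3] = -216.5664 N (compression)
  F[2-4] = -250.0012 N (compression)
  F[3-4] = +219.9232 N (tension)
  F[3-5] = +152.9452 N (tension)
  F[4-5] = -207.7192 N (compression)
  F[4-6] = -84.1073 N (compression)
  F[5-6] = +193.5640 N (tension)
  Rx@0 = +6191.2400 N
  Ry@0 = +4329.1858 N
  Ry@6 = -174.3358 N

-207.719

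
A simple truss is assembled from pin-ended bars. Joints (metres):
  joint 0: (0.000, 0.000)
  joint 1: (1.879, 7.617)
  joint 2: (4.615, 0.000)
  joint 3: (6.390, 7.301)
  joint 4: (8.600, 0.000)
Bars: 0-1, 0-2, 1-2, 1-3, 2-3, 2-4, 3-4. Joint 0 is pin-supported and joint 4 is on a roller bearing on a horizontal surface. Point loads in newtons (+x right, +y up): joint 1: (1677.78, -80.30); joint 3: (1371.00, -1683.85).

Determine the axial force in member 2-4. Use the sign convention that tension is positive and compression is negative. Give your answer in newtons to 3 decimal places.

N=5 nodes, M=7 members, R=3 reactions → 2N=10, M+R=10
member 0 (0-1): L=7.8453, (cx,cy)=(0.2395,0.9709)
member 1 (0-2): L=4.6150, (cx,cy)=(1.0000,0.0000)
member 2 (1-2): L=8.0935, (cx,cy)=(0.3380,-0.9411)
member 3 (1-3): L=4.5221, (cx,cy)=(0.9976,-0.0699)
member 4 (2-3): L=7.5137, (cx,cy)=(0.2362,0.9717)
member 5 (2-4): L=3.9850, (cx,cy)=(1.0000,0.0000)
member 6 (3-4): L=7.6282, (cx,cy)=(0.2897,-0.9571)
solve A·x = −loads:
  F[0-1] = +2219.0404 N (tension)
  F[0-2] = +2517.3081 N (tension)
  F[1-2] = -2348.3148 N (compression)
  F[1-3] = -353.3240 N (compression)
  F[2-3] = +2274.4417 N (tension)
  F[2-4] = +1186.1550 N (tension)
  F[3-4] = -4094.1949 N (compression)
  Rx@0 = -3048.7800 N
  Ry@0 = -2154.4554 N
  Ry@4 = +3918.6054 N

1186.155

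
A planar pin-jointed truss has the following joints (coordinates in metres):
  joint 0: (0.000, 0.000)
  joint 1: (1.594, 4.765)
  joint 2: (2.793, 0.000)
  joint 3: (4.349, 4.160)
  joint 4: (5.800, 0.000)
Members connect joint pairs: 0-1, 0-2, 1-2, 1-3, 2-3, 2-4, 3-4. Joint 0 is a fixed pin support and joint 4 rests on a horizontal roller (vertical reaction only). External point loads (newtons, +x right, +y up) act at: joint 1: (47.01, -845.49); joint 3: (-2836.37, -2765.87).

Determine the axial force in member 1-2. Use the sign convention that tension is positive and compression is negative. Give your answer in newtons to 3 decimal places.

2955.879

N=5 nodes, M=7 members, R=3 reactions → 2N=10, M+R=10
member 0 (0-1): L=5.0245, (cx,cy)=(0.3172,0.9483)
member 1 (0-2): L=2.7930, (cx,cy)=(1.0000,0.0000)
member 2 (1-2): L=4.9135, (cx,cy)=(0.2440,-0.9698)
member 3 (1-3): L=2.8206, (cx,cy)=(0.9767,-0.2145)
member 4 (2-3): L=4.4415, (cx,cy)=(0.3503,0.9366)
member 5 (2-4): L=3.0070, (cx,cy)=(1.0000,0.0000)
member 6 (3-4): L=4.4058, (cx,cy)=(0.3293,-0.9442)
solve A·x = −loads:
  F[0-1] = -3480.6038 N (compression)
  F[0-2] = -1685.1642 N (compression)
  F[1-2] = +2955.8788 N (tension)
  F[1-3] = -1917.1174 N (compression)
  F[2-3] = -3060.4815 N (compression)
  F[2-4] = +108.3188 N (tension)
  F[3-4] = -328.8975 N (compression)
  Rx@0 = +2789.3600 N
  Ry@0 = +3300.8112 N
  Ry@4 = +310.5488 N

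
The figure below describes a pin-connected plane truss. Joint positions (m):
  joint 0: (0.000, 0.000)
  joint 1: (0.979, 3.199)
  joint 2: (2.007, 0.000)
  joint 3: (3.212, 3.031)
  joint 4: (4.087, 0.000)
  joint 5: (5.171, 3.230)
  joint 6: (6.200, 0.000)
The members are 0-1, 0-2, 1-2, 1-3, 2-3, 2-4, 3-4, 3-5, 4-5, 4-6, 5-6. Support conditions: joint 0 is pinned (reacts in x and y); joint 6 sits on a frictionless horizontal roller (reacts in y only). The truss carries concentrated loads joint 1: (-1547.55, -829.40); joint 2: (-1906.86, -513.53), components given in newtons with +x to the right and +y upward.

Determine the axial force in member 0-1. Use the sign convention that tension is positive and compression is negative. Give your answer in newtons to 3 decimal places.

N=7 nodes, M=11 members, R=3 reactions → 2N=14, M+R=14
member 0 (0-1): L=3.3455, (cx,cy)=(0.2926,0.9562)
member 1 (0-2): L=2.0070, (cx,cy)=(1.0000,0.0000)
member 2 (1-2): L=3.3601, (cx,cy)=(0.3059,-0.9521)
member 3 (1-3): L=2.2393, (cx,cy)=(0.9972,-0.0750)
member 4 (2-3): L=3.2617, (cx,cy)=(0.3694,0.9293)
member 5 (2-4): L=2.0800, (cx,cy)=(1.0000,0.0000)
member 6 (3-4): L=3.1548, (cx,cy)=(0.2774,-0.9608)
member 7 (3-5): L=1.9691, (cx,cy)=(0.9949,0.1011)
member 8 (4-5): L=3.4070, (cx,cy)=(0.3182,0.9480)
member 9 (4-6): L=2.1130, (cx,cy)=(1.0000,0.0000)
member 10 (5-6): L=3.3899, (cx,cy)=(0.3035,-0.9528)
solve A·x = −loads:
  F[0-1] = -1928.6450 N (compression)
  F[0-2] = -2890.0187 N (compression)
  F[1-2] = +1012.7182 N (tension)
  F[1-3] = +675.2289 N (tension)
  F[2-3] = -484.9343 N (compression)
  F[2-4] = -494.1747 N (compression)
  F[3-4] = +557.6526 N (tension)
  F[3-5] = +341.2527 N (tension)
  F[4-5] = -565.1413 N (compression)
  F[4-6] = -159.6977 N (compression)
  F[5-6] = +526.1096 N (tension)
  Rx@0 = +3454.4100 N
  Ry@0 = +1844.2163 N
  Ry@6 = -501.2863 N

-1928.645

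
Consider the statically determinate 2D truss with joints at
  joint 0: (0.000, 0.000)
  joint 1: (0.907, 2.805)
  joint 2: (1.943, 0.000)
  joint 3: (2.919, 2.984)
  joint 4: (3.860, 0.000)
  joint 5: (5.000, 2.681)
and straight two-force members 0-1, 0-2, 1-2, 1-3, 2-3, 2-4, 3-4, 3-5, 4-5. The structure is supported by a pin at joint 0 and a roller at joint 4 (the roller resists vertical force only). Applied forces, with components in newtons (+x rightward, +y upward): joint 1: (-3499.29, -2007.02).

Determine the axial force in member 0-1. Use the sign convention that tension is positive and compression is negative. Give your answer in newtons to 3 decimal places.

N=6 nodes, M=9 members, R=3 reactions → 2N=12, M+R=12
member 0 (0-1): L=2.9480, (cx,cy)=(0.3077,0.9515)
member 1 (0-2): L=1.9430, (cx,cy)=(1.0000,0.0000)
member 2 (1-2): L=2.9902, (cx,cy)=(0.3465,-0.9381)
member 3 (1-3): L=2.0199, (cx,cy)=(0.9961,0.0886)
member 4 (2-3): L=3.1396, (cx,cy)=(0.3109,0.9505)
member 5 (2-4): L=1.9170, (cx,cy)=(1.0000,0.0000)
member 6 (3-4): L=3.1289, (cx,cy)=(0.3007,-0.9537)
member 7 (3-5): L=2.1029, (cx,cy)=(0.9896,-0.1441)
member 8 (4-5): L=2.9133, (cx,cy)=(0.3913,0.9203)
solve A·x = −loads:
  F[0-1] = -4286.2061 N (compression)
  F[0-2] = -2180.5669 N (compression)
  F[1-2] = +2338.0205 N (tension)
  F[1-3] = +1375.9387 N (tension)
  F[2-3] = -2307.5451 N (compression)
  F[2-4] = -653.1751 N (compression)
  F[3-4] = +2171.8285 N (tension)
  F[3-5] = +0.0000 N (tension)
  F[4-5] = -0.0000 N (compression)
  Rx@0 = +3499.2900 N
  Ry@0 = +4078.3001 N
  Ry@4 = -2071.2801 N

-4286.206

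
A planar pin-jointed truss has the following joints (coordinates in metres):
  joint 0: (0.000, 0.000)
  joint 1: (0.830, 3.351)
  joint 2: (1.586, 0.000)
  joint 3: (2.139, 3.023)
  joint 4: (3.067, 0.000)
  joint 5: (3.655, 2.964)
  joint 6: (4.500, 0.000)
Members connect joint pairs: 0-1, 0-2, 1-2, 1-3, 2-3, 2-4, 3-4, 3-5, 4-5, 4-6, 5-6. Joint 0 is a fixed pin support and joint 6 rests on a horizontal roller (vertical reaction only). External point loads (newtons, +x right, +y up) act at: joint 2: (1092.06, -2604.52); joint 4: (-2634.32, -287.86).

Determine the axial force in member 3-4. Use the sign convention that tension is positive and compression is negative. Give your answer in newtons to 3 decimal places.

N=7 nodes, M=11 members, R=3 reactions → 2N=14, M+R=14
member 0 (0-1): L=3.4523, (cx,cy)=(0.2404,0.9707)
member 1 (0-2): L=1.5860, (cx,cy)=(1.0000,0.0000)
member 2 (1-2): L=3.4352, (cx,cy)=(0.2201,-0.9755)
member 3 (1-3): L=1.3495, (cx,cy)=(0.9700,-0.2431)
member 4 (2-3): L=3.0732, (cx,cy)=(0.1799,0.9837)
member 5 (2-4): L=1.4810, (cx,cy)=(1.0000,0.0000)
member 6 (3-4): L=3.1622, (cx,cy)=(0.2935,-0.9560)
member 7 (3-5): L=1.5171, (cx,cy)=(0.9992,-0.0389)
member 8 (4-5): L=3.0218, (cx,cy)=(0.1946,0.9809)
member 9 (4-6): L=1.4330, (cx,cy)=(1.0000,0.0000)
member 10 (5-6): L=3.0821, (cx,cy)=(0.2742,-0.9617)
solve A·x = −loads:
  F[0-1] = -1831.9735 N (compression)
  F[0-2] = -1101.8129 N (compression)
  F[1-2] = +2052.0733 N (tension)
  F[1-3] = -919.6318 N (compression)
  F[2-3] = +612.7590 N (tension)
  F[2-4] = -1852.5293 N (compression)
  F[3-4] = -842.5769 N (compression)
  F[3-5] = -534.9297 N (compression)
  F[4-5] = +1114.6449 N (tension)
  F[4-6] = +317.6280 N (tension)
  F[5-6] = -1158.5327 N (compression)
  Rx@0 = +1542.2600 N
  Ry@0 = +1778.2388 N
  Ry@6 = +1114.1412 N

-842.577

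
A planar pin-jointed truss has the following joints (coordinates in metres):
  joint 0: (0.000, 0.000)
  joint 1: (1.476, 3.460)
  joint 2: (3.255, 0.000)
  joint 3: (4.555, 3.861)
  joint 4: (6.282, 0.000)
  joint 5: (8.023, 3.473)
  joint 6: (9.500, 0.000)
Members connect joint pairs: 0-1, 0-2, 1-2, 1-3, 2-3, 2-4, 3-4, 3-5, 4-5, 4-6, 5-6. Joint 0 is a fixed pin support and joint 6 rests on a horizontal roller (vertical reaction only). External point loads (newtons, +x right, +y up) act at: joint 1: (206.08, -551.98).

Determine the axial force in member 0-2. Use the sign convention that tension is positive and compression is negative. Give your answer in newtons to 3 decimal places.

372.946

N=7 nodes, M=11 members, R=3 reactions → 2N=14, M+R=14
member 0 (0-1): L=3.7617, (cx,cy)=(0.3924,0.9198)
member 1 (0-2): L=3.2550, (cx,cy)=(1.0000,0.0000)
member 2 (1-2): L=3.8906, (cx,cy)=(0.4573,-0.8893)
member 3 (1-3): L=3.1050, (cx,cy)=(0.9916,0.1291)
member 4 (2-3): L=4.0740, (cx,cy)=(0.3191,0.9477)
member 5 (2-4): L=3.0270, (cx,cy)=(1.0000,0.0000)
member 6 (3-4): L=4.2296, (cx,cy)=(0.4083,-0.9128)
member 7 (3-5): L=3.4896, (cx,cy)=(0.9938,-0.1112)
member 8 (4-5): L=3.8849, (cx,cy)=(0.4481,0.8940)
member 9 (4-6): L=3.2180, (cx,cy)=(1.0000,0.0000)
member 10 (5-6): L=3.7740, (cx,cy)=(0.3914,-0.9202)
solve A·x = −loads:
  F[0-1] = -425.2681 N (compression)
  F[0-2] = +372.9462 N (tension)
  F[1-2] = -220.6676 N (compression)
  F[1-3] = -274.3409 N (compression)
  F[2-3] = +207.0723 N (tension)
  F[2-4] = +205.9671 N (tension)
  F[3-4] = -158.8782 N (compression)
  F[3-5] = -141.9760 N (compression)
  F[4-5] = +162.2337 N (tension)
  F[4-6] = +68.3923 N (tension)
  F[5-6] = -174.7556 N (compression)
  Rx@0 = -206.0800 N
  Ry@0 = +391.1632 N
  Ry@6 = +160.8168 N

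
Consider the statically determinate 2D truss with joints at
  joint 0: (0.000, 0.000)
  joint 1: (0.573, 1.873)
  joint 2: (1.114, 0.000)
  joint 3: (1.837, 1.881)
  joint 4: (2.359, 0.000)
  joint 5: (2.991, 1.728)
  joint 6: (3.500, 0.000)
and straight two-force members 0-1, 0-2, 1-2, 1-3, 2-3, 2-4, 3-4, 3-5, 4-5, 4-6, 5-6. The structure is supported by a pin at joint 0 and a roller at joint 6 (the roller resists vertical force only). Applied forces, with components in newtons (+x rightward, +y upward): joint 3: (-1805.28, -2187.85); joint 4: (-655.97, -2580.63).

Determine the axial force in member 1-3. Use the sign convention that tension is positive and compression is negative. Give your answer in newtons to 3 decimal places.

N=7 nodes, M=11 members, R=3 reactions → 2N=14, M+R=14
member 0 (0-1): L=1.9587, (cx,cy)=(0.2925,0.9563)
member 1 (0-2): L=1.1140, (cx,cy)=(1.0000,0.0000)
member 2 (1-2): L=1.9496, (cx,cy)=(0.2775,-0.9607)
member 3 (1-3): L=1.2640, (cx,cy)=(1.0000,0.0063)
member 4 (2-3): L=2.0152, (cx,cy)=(0.3588,0.9334)
member 5 (2-4): L=1.2450, (cx,cy)=(1.0000,0.0000)
member 6 (3-4): L=1.9521, (cx,cy)=(0.2674,-0.9636)
member 7 (3-5): L=1.1641, (cx,cy)=(0.9913,-0.1314)
member 8 (4-5): L=1.8399, (cx,cy)=(0.3435,0.9392)
member 9 (4-6): L=1.1410, (cx,cy)=(1.0000,0.0000)
member 10 (5-6): L=1.8014, (cx,cy)=(0.2826,-0.9593)
solve A·x = −loads:
  F[0-1] = -2981.4677 N (compression)
  F[0-2] = -1589.0431 N (compression)
  F[1-2] = +2956.4330 N (tension)
  F[1-3] = -1692.6437 N (compression)
  F[2-3] = -3042.9131 N (compression)
  F[2-4] = +323.0948 N (tension)
  F[3-4] = +854.3974 N (tension)
  F[3-5] = -1218.1027 N (compression)
  F[4-5] = +1871.1954 N (tension)
  F[4-6] = +564.8027 N (tension)
  F[5-6] = -1998.8984 N (compression)
  Rx@0 = +2461.2500 N
  Ry@0 = +2851.0357 N
  Ry@6 = +1917.4443 N

-1692.644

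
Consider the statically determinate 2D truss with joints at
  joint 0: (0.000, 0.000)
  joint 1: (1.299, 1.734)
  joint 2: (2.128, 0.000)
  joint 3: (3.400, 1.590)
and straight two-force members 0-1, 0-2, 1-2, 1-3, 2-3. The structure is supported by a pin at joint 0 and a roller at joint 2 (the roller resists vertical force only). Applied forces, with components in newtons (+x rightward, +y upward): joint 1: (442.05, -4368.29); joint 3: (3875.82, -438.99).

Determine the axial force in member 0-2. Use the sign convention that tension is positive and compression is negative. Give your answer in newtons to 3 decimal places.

N=4 nodes, M=5 members, R=3 reactions → 2N=8, M+R=8
member 0 (0-1): L=2.1666, (cx,cy)=(0.5996,0.8003)
member 1 (0-2): L=2.1280, (cx,cy)=(1.0000,0.0000)
member 2 (1-2): L=1.9220, (cx,cy)=(0.4313,-0.9022)
member 3 (1-3): L=2.1059, (cx,cy)=(0.9977,-0.0684)
member 4 (2-3): L=2.0362, (cx,cy)=(0.6247,0.7809)
solve A·x = −loads:
  F[0-1] = +2270.0579 N (tension)
  F[0-2] = +2956.8413 N (tension)
  F[1-2] = -7160.0254 N (compression)
  F[1-3] = +4016.6895 N (tension)
  F[2-3] = -210.4519 N (compression)
  Rx@0 = -4317.8700 N
  Ry@0 = -1816.8005 N
  Ry@2 = +6624.0805 N

2956.841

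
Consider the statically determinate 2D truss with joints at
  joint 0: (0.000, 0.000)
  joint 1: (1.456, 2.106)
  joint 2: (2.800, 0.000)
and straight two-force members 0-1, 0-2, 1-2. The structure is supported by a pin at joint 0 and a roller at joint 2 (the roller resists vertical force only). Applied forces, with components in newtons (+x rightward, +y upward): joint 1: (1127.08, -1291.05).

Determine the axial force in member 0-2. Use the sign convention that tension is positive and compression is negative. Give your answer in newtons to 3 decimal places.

N=3 nodes, M=3 members, R=3 reactions → 2N=6, M+R=6
member 0 (0-1): L=2.5603, (cx,cy)=(0.5687,0.8226)
member 1 (0-2): L=2.8000, (cx,cy)=(1.0000,0.0000)
member 2 (1-2): L=2.4983, (cx,cy)=(0.5380,-0.8430)
solve A·x = −loads:
  F[0-1] = +277.2100 N (tension)
  F[0-2] = +969.4357 N (tension)
  F[1-2] = -1802.0496 N (compression)
  Rx@0 = -1127.0800 N
  Ry@0 = -228.0212 N
  Ry@2 = +1519.0712 N

969.436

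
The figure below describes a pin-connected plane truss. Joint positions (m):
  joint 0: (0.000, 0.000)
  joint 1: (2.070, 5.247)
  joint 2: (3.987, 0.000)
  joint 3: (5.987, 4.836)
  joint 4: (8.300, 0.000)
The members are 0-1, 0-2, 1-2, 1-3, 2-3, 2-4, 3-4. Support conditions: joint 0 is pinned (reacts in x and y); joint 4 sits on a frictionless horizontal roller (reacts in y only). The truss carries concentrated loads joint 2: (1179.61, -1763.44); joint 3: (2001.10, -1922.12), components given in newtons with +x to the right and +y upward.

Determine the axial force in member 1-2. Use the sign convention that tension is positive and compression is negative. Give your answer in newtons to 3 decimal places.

N=5 nodes, M=7 members, R=3 reactions → 2N=10, M+R=10
member 0 (0-1): L=5.6406, (cx,cy)=(0.3670,0.9302)
member 1 (0-2): L=3.9870, (cx,cy)=(1.0000,0.0000)
member 2 (1-2): L=5.5862, (cx,cy)=(0.3432,-0.9393)
member 3 (1-3): L=3.9385, (cx,cy)=(0.9945,-0.1044)
member 4 (2-3): L=5.2332, (cx,cy)=(0.3822,0.9241)
member 5 (2-4): L=4.3130, (cx,cy)=(1.0000,0.0000)
member 6 (3-4): L=5.3607, (cx,cy)=(0.4315,-0.9021)
solve A·x = −loads:
  F[0-1] = -307.5115 N (compression)
  F[0-2] = +3293.5621 N (tension)
  F[1-2] = +329.7991 N (tension)
  F[1-3] = -227.2686 N (compression)
  F[2-3] = +1573.0783 N (tension)
  F[2-4] = +1625.9417 N (tension)
  F[3-4] = -3768.3308 N (compression)
  Rx@0 = -3180.7100 N
  Ry@0 = +286.0555 N
  Ry@4 = +3399.5045 N

329.799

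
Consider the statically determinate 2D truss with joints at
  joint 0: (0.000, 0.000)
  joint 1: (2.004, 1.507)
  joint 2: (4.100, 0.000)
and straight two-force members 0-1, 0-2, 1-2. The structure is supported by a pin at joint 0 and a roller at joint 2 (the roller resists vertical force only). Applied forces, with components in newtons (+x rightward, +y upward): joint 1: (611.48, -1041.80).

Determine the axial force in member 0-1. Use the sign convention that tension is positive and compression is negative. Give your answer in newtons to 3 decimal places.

-512.183

N=3 nodes, M=3 members, R=3 reactions → 2N=6, M+R=6
member 0 (0-1): L=2.5074, (cx,cy)=(0.7992,0.6010)
member 1 (0-2): L=4.1000, (cx,cy)=(1.0000,0.0000)
member 2 (1-2): L=2.5815, (cx,cy)=(0.8119,-0.5838)
solve A·x = −loads:
  F[0-1] = -512.1827 N (compression)
  F[0-2] = +1020.8336 N (tension)
  F[1-2] = -1257.3026 N (compression)
  Rx@0 = -611.4800 N
  Ry@0 = +307.8323 N
  Ry@2 = +733.9677 N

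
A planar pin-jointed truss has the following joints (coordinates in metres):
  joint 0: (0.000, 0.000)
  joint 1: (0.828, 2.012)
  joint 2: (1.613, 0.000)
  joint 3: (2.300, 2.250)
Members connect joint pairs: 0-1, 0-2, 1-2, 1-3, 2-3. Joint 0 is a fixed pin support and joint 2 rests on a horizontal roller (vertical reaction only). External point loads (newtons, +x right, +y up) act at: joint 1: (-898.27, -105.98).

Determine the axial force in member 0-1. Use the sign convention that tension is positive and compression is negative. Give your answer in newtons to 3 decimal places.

N=4 nodes, M=5 members, R=3 reactions → 2N=8, M+R=8
member 0 (0-1): L=2.1757, (cx,cy)=(0.3806,0.9248)
member 1 (0-2): L=1.6130, (cx,cy)=(1.0000,0.0000)
member 2 (1-2): L=2.1597, (cx,cy)=(0.3635,-0.9316)
member 3 (1-3): L=1.4911, (cx,cy)=(0.9872,0.1596)
member 4 (2-3): L=2.3525, (cx,cy)=(0.2920,0.9564)
solve A·x = −loads:
  F[0-1] = -1267.4157 N (compression)
  F[0-2] = -415.9361 N (compression)
  F[1-2] = +1144.3356 N (tension)
  F[1-3] = -0.0000 N (compression)
  F[2-3] = +0.0000 N (tension)
  Rx@0 = +898.2700 N
  Ry@0 = +1172.0481 N
  Ry@2 = -1066.0681 N

-1267.416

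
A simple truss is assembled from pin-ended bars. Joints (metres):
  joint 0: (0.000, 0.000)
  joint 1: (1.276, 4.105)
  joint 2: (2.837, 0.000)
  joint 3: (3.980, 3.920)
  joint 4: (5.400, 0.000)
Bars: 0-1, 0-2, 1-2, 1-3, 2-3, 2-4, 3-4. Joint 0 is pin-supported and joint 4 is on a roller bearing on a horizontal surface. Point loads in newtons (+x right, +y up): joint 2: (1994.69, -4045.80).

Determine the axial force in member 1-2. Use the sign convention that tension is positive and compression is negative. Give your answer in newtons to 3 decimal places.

N=5 nodes, M=7 members, R=3 reactions → 2N=10, M+R=10
member 0 (0-1): L=4.2987, (cx,cy)=(0.2968,0.9549)
member 1 (0-2): L=2.8370, (cx,cy)=(1.0000,0.0000)
member 2 (1-2): L=4.3918, (cx,cy)=(0.3554,-0.9347)
member 3 (1-3): L=2.7103, (cx,cy)=(0.9977,-0.0683)
member 4 (2-3): L=4.0832, (cx,cy)=(0.2799,0.9600)
member 5 (2-4): L=2.5630, (cx,cy)=(1.0000,0.0000)
member 6 (3-4): L=4.1693, (cx,cy)=(0.3406,-0.9402)
solve A·x = −loads:
  F[0-1] = -2010.8871 N (compression)
  F[0-2] = +2591.5834 N (tension)
  F[1-2] = +2154.1434 N (tension)
  F[1-3] = -1365.7401 N (compression)
  F[2-3] = +2116.9530 N (tension)
  F[2-4] = +769.9673 N (tension)
  F[3-4] = -2260.7044 N (compression)
  Rx@0 = -1994.6900 N
  Ry@0 = +1920.2566 N
  Ry@4 = +2125.5434 N

2154.143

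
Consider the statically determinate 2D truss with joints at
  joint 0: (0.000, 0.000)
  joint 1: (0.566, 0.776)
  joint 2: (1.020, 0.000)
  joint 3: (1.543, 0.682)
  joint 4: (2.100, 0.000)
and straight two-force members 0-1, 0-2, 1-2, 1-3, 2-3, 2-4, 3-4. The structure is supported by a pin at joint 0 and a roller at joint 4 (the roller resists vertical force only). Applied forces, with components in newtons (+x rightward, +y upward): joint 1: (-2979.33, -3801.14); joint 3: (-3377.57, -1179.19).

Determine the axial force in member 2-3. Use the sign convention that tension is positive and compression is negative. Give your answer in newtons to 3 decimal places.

-2097.170

N=5 nodes, M=7 members, R=3 reactions → 2N=10, M+R=10
member 0 (0-1): L=0.9605, (cx,cy)=(0.5893,0.8079)
member 1 (0-2): L=1.0200, (cx,cy)=(1.0000,0.0000)
member 2 (1-2): L=0.8991, (cx,cy)=(0.5050,-0.8631)
member 3 (1-3): L=0.9815, (cx,cy)=(0.9954,-0.0958)
member 4 (2-3): L=0.8594, (cx,cy)=(0.6085,0.7935)
member 5 (2-4): L=1.0800, (cx,cy)=(1.0000,0.0000)
member 6 (3-4): L=0.8806, (cx,cy)=(0.6326,-0.7745)
solve A·x = −loads:
  F[0-1] = -6544.2317 N (compression)
  F[0-2] = -2500.4796 N (compression)
  F[1-2] = +1928.0587 N (tension)
  F[1-3] = -1859.2622 N (compression)
  F[2-3] = -2097.1703 N (compression)
  F[2-4] = -250.6645 N (compression)
  F[3-4] = +396.2717 N (tension)
  Rx@0 = +6356.9000 N
  Ry@0 = +5287.2478 N
  Ry@4 = -306.9178 N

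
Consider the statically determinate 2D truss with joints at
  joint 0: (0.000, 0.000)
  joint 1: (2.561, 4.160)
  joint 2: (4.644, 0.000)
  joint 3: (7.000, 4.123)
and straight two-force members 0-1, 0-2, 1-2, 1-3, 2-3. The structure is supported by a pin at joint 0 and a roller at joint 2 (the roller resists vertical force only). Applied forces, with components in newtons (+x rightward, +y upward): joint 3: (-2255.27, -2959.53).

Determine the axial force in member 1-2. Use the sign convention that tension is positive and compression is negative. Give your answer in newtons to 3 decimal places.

N=4 nodes, M=5 members, R=3 reactions → 2N=8, M+R=8
member 0 (0-1): L=4.8851, (cx,cy)=(0.5242,0.8516)
member 1 (0-2): L=4.6440, (cx,cy)=(1.0000,0.0000)
member 2 (1-2): L=4.6524, (cx,cy)=(0.4477,-0.8942)
member 3 (1-3): L=4.4392, (cx,cy)=(1.0000,-0.0083)
member 4 (2-3): L=4.7487, (cx,cy)=(0.4961,0.8682)
solve A·x = −loads:
  F[0-1] = -588.1202 N (compression)
  F[0-2] = -1946.9504 N (compression)
  F[1-2] = +565.3332 N (tension)
  F[1-3] = -561.4554 N (compression)
  F[2-3] = -3414.0318 N (compression)
  Rx@0 = +2255.2700 N
  Ry@0 = +500.8238 N
  Ry@2 = +2458.7062 N

565.333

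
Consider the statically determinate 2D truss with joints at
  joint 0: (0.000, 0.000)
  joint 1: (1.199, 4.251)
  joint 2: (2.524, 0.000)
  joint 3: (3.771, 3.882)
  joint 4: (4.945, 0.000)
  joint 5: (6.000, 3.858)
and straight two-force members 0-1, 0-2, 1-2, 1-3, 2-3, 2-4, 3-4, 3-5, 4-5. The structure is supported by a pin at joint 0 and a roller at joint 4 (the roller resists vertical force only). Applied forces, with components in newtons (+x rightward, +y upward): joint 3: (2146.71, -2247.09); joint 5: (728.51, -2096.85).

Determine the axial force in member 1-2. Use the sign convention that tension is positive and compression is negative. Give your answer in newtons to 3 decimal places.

-2472.779

N=6 nodes, M=9 members, R=3 reactions → 2N=12, M+R=12
member 0 (0-1): L=4.4169, (cx,cy)=(0.2715,0.9624)
member 1 (0-2): L=2.5240, (cx,cy)=(1.0000,0.0000)
member 2 (1-2): L=4.4527, (cx,cy)=(0.2976,-0.9547)
member 3 (1-3): L=2.5983, (cx,cy)=(0.9899,-0.1420)
member 4 (2-3): L=4.0774, (cx,cy)=(0.3058,0.9521)
member 5 (2-4): L=2.4210, (cx,cy)=(1.0000,0.0000)
member 6 (3-4): L=4.0556, (cx,cy)=(0.2895,-0.9572)
member 7 (3-5): L=2.2291, (cx,cy)=(0.9999,-0.0108)
member 8 (4-5): L=3.9996, (cx,cy)=(0.2638,0.9646)
solve A·x = −loads:
  F[0-1] = +2252.0501 N (tension)
  F[0-2] = +2263.8781 N (tension)
  F[1-2] = -2472.7791 N (compression)
  F[1-3] = +1360.9646 N (tension)
  F[2-3] = +2479.5704 N (tension)
  F[2-4] = +769.7111 N (tension)
  F[3-4] = -4626.6364 N (compression)
  F[3-5] = +1298.1631 N (tension)
  F[4-5] = -2159.3471 N (compression)
  Rx@0 = -2875.2200 N
  Ry@0 = -2167.4849 N
  Ry@4 = +6511.4249 N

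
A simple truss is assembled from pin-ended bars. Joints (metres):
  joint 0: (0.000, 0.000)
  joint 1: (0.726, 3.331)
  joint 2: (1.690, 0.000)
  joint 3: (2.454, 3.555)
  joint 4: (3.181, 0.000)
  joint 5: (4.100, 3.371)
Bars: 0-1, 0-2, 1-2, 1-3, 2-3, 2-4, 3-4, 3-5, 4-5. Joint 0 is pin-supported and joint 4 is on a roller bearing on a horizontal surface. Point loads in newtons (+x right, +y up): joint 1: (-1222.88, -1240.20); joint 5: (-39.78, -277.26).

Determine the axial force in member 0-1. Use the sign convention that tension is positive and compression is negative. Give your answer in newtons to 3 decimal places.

N=6 nodes, M=9 members, R=3 reactions → 2N=12, M+R=12
member 0 (0-1): L=3.4092, (cx,cy)=(0.2130,0.9771)
member 1 (0-2): L=1.6900, (cx,cy)=(1.0000,0.0000)
member 2 (1-2): L=3.4677, (cx,cy)=(0.2780,-0.9606)
member 3 (1-3): L=1.7425, (cx,cy)=(0.9917,0.1286)
member 4 (2-3): L=3.6362, (cx,cy)=(0.2101,0.9777)
member 5 (2-4): L=1.4910, (cx,cy)=(1.0000,0.0000)
member 6 (3-4): L=3.6286, (cx,cy)=(0.2004,-0.9797)
member 7 (3-5): L=1.6563, (cx,cy)=(0.9938,-0.1111)
member 8 (4-5): L=3.4940, (cx,cy)=(0.2630,0.9648)
solve A·x = −loads:
  F[0-1] = -2251.3902 N (compression)
  F[0-2] = -783.2191 N (compression)
  F[1-2] = +1059.5028 N (tension)
  F[1-3] = +452.6585 N (tension)
  F[2-3] = -1040.9770 N (compression)
  F[2-4] = -269.9616 N (compression)
  F[3-4] = +975.4430 N (tension)
  F[3-5] = +34.9640 N (tension)
  F[4-5] = -283.3525 N (compression)
  Rx@0 = +1262.6600 N
  Ry@0 = +2199.7487 N
  Ry@4 = -682.2887 N

-2251.390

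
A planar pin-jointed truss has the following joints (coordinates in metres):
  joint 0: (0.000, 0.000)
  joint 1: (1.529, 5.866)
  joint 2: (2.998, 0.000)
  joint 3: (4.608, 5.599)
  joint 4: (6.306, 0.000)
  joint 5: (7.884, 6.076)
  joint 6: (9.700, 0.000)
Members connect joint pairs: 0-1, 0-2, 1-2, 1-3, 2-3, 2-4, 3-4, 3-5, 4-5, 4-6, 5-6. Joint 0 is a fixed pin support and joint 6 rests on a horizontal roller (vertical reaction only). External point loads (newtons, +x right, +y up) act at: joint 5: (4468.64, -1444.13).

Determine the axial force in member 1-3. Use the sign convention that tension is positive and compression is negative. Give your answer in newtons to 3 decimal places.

1326.044

N=7 nodes, M=11 members, R=3 reactions → 2N=14, M+R=14
member 0 (0-1): L=6.0620, (cx,cy)=(0.2522,0.9677)
member 1 (0-2): L=2.9980, (cx,cy)=(1.0000,0.0000)
member 2 (1-2): L=6.0471, (cx,cy)=(0.2429,-0.9700)
member 3 (1-3): L=3.0906, (cx,cy)=(0.9963,-0.0864)
member 4 (2-3): L=5.8259, (cx,cy)=(0.2764,0.9611)
member 5 (2-4): L=3.3080, (cx,cy)=(1.0000,0.0000)
member 6 (3-4): L=5.8508, (cx,cy)=(0.2902,-0.9570)
member 7 (3-5): L=3.3105, (cx,cy)=(0.9896,0.1441)
member 8 (4-5): L=6.2776, (cx,cy)=(0.2514,0.9679)
member 9 (4-6): L=3.3940, (cx,cy)=(1.0000,0.0000)
member 10 (5-6): L=6.3416, (cx,cy)=(0.2864,-0.9581)
solve A·x = −loads:
  F[0-1] = +2613.2456 N (tension)
  F[0-2] = +3809.5085 N (tension)
  F[1-2] = -2724.9394 N (compression)
  F[1-3] = +1326.0444 N (tension)
  F[2-3] = +2750.4263 N (tension)
  F[2-4] = +2387.4648 N (tension)
  F[3-4] = -2227.4682 N (compression)
  F[3-5] = +2756.3843 N (tension)
  F[4-5] = +2202.3152 N (tension)
  F[4-6] = +1187.4190 N (tension)
  F[5-6] = -4146.5375 N (compression)
  Rx@0 = -4468.6400 N
  Ry@0 = -2528.7543 N
  Ry@6 = +3972.8843 N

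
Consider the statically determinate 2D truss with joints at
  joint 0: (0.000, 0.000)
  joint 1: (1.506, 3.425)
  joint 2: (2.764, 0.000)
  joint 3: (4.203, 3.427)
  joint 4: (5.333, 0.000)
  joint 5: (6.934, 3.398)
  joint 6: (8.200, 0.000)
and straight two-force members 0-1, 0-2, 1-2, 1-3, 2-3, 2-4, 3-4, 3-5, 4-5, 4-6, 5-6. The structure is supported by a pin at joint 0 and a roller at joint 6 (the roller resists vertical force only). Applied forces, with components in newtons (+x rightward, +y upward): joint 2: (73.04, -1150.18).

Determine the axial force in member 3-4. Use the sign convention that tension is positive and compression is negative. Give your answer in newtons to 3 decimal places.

-404.588

N=7 nodes, M=11 members, R=3 reactions → 2N=14, M+R=14
member 0 (0-1): L=3.7415, (cx,cy)=(0.4025,0.9154)
member 1 (0-2): L=2.7640, (cx,cy)=(1.0000,0.0000)
member 2 (1-2): L=3.6487, (cx,cy)=(0.3448,-0.9387)
member 3 (1-3): L=2.6970, (cx,cy)=(1.0000,0.0007)
member 4 (2-3): L=3.7169, (cx,cy)=(0.3872,0.9220)
member 5 (2-4): L=2.5690, (cx,cy)=(1.0000,0.0000)
member 6 (3-4): L=3.6085, (cx,cy)=(0.3132,-0.9497)
member 7 (3-5): L=2.7312, (cx,cy)=(0.9999,-0.0106)
member 8 (4-5): L=3.7563, (cx,cy)=(0.4262,0.9046)
member 9 (4-6): L=2.8670, (cx,cy)=(1.0000,0.0000)
member 10 (5-6): L=3.6262, (cx,cy)=(0.3491,-0.9371)
solve A·x = −loads:
  F[0-1] = -832.9407 N (compression)
  F[0-2] = +408.3109 N (tension)
  F[1-2] = +811.8055 N (tension)
  F[1-3] = -615.1637 N (compression)
  F[2-3] = +420.9813 N (tension)
  F[2-4] = +452.1786 N (tension)
  F[3-4] = -404.5879 N (compression)
  F[3-5] = -325.5003 N (compression)
  F[4-5] = +424.7516 N (tension)
  F[4-6] = +144.4443 N (tension)
  F[5-6] = -413.7287 N (compression)
  Rx@0 = -73.0400 N
  Ry@0 = +762.4852 N
  Ry@6 = +387.6948 N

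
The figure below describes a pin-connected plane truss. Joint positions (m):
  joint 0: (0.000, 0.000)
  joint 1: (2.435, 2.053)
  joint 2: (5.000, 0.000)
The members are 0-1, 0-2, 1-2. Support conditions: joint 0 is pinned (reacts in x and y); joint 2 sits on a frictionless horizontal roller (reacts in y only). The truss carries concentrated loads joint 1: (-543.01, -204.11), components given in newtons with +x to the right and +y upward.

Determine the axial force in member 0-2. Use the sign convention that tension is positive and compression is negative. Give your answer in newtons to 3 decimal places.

-154.373

N=3 nodes, M=3 members, R=3 reactions → 2N=6, M+R=6
member 0 (0-1): L=3.1850, (cx,cy)=(0.7645,0.6446)
member 1 (0-2): L=5.0000, (cx,cy)=(1.0000,0.0000)
member 2 (1-2): L=3.2854, (cx,cy)=(0.7807,-0.6249)
solve A·x = −loads:
  F[0-1] = -508.3360 N (compression)
  F[0-2] = -154.3727 N (compression)
  F[1-2] = +197.7311 N (tension)
  Rx@0 = +543.0100 N
  Ry@0 = +327.6683 N
  Ry@2 = -123.5583 N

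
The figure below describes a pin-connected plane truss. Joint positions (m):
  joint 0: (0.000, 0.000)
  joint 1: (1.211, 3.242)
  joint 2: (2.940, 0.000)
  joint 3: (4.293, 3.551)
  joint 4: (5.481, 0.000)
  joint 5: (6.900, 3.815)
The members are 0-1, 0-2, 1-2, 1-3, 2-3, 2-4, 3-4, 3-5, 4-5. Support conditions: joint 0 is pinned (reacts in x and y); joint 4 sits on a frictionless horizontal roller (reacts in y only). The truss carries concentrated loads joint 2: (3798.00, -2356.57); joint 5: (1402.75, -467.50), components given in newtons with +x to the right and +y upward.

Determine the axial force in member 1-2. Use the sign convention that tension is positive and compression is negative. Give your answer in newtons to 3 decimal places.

N=6 nodes, M=9 members, R=3 reactions → 2N=12, M+R=12
member 0 (0-1): L=3.4608, (cx,cy)=(0.3499,0.9368)
member 1 (0-2): L=2.9400, (cx,cy)=(1.0000,0.0000)
member 2 (1-2): L=3.6742, (cx,cy)=(0.4706,-0.8824)
member 3 (1-3): L=3.0975, (cx,cy)=(0.9950,0.0998)
member 4 (2-3): L=3.8000, (cx,cy)=(0.3561,0.9345)
member 5 (2-4): L=2.5410, (cx,cy)=(1.0000,0.0000)
member 6 (3-4): L=3.7445, (cx,cy)=(0.3173,-0.9483)
member 7 (3-5): L=2.6203, (cx,cy)=(0.9949,0.1008)
member 8 (4-5): L=4.0704, (cx,cy)=(0.3486,0.9373)
solve A·x = −loads:
  F[0-1] = +5.2253 N (tension)
  F[0-2] = +5198.9216 N (tension)
  F[1-2] = -5.0688 N (compression)
  F[1-3] = +4.2348 N (tension)
  F[2-3] = +2526.6198 N (tension)
  F[2-4] = +498.9332 N (tension)
  F[3-4] = -2315.1682 N (compression)
  F[3-5] = +1646.7272 N (tension)
  F[4-5] = -675.8055 N (compression)
  Rx@0 = -5200.7500 N
  Ry@0 = -4.8950 N
  Ry@4 = +2828.9650 N

-5.069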